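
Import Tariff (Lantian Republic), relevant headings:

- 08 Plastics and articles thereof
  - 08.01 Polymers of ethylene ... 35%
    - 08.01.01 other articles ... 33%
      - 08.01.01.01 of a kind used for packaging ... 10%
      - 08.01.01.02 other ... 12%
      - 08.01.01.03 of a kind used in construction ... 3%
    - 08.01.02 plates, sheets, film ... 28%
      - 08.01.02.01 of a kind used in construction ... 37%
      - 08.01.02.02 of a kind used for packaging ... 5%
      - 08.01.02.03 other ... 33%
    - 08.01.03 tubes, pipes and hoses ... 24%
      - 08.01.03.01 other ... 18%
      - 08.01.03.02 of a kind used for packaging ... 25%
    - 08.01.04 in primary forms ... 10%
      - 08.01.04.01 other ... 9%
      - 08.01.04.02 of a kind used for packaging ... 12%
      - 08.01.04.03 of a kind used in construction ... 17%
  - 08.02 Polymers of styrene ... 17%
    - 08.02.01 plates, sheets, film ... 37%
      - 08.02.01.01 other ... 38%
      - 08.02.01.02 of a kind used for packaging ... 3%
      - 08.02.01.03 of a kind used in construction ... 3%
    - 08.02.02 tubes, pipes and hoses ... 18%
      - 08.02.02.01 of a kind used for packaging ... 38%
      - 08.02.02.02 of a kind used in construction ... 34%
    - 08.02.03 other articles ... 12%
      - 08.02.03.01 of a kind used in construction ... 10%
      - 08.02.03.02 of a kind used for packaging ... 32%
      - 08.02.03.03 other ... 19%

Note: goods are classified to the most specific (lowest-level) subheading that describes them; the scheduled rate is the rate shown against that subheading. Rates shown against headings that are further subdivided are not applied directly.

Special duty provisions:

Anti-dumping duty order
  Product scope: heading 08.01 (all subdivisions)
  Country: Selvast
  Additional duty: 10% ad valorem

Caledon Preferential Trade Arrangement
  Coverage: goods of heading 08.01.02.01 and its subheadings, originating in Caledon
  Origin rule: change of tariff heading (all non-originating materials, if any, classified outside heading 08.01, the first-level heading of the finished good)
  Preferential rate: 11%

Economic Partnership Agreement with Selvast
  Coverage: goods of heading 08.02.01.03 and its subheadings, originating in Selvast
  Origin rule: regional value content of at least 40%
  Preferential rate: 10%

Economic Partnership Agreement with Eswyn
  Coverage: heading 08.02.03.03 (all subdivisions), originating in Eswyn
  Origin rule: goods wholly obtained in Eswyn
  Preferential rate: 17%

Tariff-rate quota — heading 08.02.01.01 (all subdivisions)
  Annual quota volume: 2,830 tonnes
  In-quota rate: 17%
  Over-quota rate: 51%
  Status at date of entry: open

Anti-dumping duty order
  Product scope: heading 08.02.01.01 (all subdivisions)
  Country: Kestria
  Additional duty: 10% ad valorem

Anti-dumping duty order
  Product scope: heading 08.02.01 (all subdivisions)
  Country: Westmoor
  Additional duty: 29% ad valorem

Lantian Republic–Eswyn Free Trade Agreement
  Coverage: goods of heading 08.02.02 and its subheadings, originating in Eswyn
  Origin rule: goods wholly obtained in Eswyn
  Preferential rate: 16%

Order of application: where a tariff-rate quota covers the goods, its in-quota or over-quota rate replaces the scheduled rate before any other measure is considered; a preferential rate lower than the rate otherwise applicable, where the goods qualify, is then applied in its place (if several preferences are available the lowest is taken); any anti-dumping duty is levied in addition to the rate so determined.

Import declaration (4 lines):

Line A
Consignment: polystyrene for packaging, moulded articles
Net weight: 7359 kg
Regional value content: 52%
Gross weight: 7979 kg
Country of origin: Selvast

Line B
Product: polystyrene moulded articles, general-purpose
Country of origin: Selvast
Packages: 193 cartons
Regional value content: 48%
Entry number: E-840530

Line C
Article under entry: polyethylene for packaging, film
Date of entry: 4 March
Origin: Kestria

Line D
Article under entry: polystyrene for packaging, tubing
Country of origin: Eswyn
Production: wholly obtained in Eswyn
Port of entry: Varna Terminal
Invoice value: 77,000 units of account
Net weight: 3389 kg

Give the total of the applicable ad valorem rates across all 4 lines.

72%

Line A: polystyrene → 08.02; moulded articles → 08.02.03; for packaging → 08.02.03.02. Scheduled 32%. Selvast agreement on 08.02.01.03: 08.02.03.02 not covered. → 32%.
Line B: polystyrene → 08.02; moulded articles → 08.02.03; general-purpose → 08.02.03.03. Scheduled 19%. Selvast agreement on 08.02.01.03: 08.02.03.03 not covered. → 19%.
Line C: polyethylene → 08.01; film → 08.01.02; for packaging → 08.01.02.02. Scheduled 5%. No special measure applies. → 5%.
Line D: polystyrene → 08.02; tubing → 08.02.02; for packaging → 08.02.02.01. Scheduled 38%. Eswyn agreement on 08.02.03.03: 08.02.02.01 not covered; Eswyn agreement on 08.02.02: wholly obtained → 16% available; preferential 16%. → 16%.
Sum: 32% + 19% + 5% + 16% = 72%.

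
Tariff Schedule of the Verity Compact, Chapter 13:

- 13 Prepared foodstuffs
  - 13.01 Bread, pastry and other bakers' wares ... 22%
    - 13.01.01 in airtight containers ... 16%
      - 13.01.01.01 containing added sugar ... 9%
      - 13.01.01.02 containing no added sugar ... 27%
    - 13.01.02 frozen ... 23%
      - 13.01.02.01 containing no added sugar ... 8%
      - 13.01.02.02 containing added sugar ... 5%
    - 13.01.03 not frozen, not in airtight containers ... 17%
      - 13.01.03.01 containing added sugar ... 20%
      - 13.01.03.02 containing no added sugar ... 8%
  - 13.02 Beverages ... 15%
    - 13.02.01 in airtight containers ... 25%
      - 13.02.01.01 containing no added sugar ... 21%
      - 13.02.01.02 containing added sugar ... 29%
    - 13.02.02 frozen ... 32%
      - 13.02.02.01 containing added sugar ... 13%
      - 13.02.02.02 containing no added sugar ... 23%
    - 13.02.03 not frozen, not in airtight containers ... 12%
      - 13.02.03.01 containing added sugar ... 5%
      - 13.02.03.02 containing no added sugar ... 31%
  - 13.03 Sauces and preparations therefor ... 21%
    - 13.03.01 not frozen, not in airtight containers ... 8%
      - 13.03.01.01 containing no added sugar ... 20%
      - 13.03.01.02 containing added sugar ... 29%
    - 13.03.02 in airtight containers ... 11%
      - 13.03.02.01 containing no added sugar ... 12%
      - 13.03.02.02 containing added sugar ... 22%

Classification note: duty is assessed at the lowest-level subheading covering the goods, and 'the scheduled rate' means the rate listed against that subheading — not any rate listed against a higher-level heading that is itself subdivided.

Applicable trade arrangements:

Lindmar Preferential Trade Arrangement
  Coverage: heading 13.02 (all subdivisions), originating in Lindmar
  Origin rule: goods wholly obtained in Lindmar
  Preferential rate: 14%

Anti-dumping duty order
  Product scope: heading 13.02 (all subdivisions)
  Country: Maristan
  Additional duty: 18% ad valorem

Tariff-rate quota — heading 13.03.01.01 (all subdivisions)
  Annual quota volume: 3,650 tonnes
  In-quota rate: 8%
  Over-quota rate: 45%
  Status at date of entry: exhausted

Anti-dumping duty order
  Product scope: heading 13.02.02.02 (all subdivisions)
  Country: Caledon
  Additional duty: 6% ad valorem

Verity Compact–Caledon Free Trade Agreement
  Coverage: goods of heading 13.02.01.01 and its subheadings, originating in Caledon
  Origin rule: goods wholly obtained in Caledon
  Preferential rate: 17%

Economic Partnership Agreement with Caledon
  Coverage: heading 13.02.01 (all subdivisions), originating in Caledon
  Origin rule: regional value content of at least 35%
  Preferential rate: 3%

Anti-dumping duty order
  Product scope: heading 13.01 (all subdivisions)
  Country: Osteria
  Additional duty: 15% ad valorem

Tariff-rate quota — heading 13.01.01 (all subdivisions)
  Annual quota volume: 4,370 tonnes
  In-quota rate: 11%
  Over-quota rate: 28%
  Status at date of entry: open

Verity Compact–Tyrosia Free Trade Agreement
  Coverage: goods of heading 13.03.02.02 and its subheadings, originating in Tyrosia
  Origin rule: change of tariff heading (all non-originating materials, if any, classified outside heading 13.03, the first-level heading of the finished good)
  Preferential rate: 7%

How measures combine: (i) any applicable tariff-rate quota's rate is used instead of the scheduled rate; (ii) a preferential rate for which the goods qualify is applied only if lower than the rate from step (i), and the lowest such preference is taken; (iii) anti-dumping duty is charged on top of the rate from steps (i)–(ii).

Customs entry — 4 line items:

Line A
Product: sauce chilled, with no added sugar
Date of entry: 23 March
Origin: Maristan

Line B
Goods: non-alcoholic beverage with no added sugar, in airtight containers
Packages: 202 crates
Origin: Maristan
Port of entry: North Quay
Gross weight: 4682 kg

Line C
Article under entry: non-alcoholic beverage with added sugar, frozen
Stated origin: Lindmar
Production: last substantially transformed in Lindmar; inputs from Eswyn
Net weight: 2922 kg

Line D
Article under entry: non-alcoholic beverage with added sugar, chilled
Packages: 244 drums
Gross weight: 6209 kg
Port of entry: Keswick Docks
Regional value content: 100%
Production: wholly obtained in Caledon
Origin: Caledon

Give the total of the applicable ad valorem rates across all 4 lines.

102%

Line A: sauce → 13.03; chilled → 13.03.01; with no added sugar → 13.03.01.01. Scheduled 20%. quota on 13.03.01.01 exhausted → over-quota 45%. → 45%.
Line B: non-alcoholic beverage → 13.02; in airtight containers → 13.02.01; with no added sugar → 13.02.01.01. Scheduled 21%. anti-dumping (Maristan, 13.02): +18%; total 21% + 18% = 39%. → 39%.
Line C: non-alcoholic beverage → 13.02; frozen → 13.02.02; with added sugar → 13.02.02.01. Scheduled 13%. Lindmar agreement on 13.02: not wholly obtained. → 13%.
Line D: non-alcoholic beverage → 13.02; chilled → 13.02.03; with added sugar → 13.02.03.01. Scheduled 5%. Caledon agreement on 13.02.01.01: 13.02.03.01 not covered; Caledon agreement on 13.02.01: 13.02.03.01 not covered. → 5%.
Sum: 45% + 39% + 13% + 5% = 102%.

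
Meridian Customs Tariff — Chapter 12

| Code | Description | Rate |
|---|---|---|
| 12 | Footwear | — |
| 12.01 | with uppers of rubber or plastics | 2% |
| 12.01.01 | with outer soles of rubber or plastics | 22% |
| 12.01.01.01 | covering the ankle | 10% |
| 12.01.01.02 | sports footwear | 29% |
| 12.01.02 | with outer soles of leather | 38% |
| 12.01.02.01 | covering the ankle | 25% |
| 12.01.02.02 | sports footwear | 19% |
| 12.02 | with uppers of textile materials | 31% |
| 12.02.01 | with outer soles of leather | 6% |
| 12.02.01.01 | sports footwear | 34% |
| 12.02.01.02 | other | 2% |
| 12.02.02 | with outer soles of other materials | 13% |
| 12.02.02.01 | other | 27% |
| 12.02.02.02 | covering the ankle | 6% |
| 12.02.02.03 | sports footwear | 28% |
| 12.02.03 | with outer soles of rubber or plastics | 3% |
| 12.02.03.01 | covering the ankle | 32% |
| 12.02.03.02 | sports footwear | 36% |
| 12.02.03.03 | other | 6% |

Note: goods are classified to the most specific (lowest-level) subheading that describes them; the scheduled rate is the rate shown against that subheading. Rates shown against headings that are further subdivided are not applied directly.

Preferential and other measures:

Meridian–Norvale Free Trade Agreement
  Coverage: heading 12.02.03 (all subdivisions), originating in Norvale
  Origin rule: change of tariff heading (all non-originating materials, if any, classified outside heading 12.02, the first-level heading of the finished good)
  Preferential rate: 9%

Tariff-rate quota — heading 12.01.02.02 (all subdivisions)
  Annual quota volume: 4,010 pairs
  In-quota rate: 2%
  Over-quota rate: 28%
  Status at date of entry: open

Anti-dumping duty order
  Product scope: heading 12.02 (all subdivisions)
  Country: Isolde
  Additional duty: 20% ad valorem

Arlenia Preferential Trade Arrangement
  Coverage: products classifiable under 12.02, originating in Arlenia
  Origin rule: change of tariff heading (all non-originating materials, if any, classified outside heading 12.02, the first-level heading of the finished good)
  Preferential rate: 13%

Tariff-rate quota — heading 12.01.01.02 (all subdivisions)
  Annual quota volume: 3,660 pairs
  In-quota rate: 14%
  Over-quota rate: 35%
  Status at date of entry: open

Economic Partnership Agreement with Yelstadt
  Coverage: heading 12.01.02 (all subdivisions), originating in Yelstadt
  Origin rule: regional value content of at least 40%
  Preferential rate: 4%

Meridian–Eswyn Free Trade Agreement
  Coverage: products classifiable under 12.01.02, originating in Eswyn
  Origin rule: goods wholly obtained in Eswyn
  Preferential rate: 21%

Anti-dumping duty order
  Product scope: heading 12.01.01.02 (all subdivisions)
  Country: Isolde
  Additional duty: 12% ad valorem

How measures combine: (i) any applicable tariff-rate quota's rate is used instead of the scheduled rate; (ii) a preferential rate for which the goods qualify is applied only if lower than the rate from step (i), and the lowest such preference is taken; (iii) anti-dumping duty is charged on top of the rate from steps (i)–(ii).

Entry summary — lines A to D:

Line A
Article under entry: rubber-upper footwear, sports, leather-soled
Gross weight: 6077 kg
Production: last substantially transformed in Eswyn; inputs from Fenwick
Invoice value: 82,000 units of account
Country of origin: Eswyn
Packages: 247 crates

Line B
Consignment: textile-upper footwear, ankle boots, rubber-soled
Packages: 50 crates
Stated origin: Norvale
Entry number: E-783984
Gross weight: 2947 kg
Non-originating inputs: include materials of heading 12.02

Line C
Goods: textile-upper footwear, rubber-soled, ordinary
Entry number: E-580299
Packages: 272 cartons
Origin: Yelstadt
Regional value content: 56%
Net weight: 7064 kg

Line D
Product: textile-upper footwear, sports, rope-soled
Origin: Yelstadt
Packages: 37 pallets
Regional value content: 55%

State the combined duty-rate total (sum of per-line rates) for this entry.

68%

Line A: rubber-upper → 12.01; leather-soled → 12.01.02; sports → 12.01.02.02. Scheduled 19%. quota on 12.01.02.02 open → in-quota 2%; Eswyn agreement on 12.01.02: not wholly obtained. → 2%.
Line B: textile-upper → 12.02; rubber-soled → 12.02.03; ankle boots → 12.02.03.01. Scheduled 32%. Norvale agreement on 12.02.03: CTH not met. → 32%.
Line C: textile-upper → 12.02; rubber-soled → 12.02.03; ordinary → 12.02.03.03. Scheduled 6%. Yelstadt agreement on 12.01.02: 12.02.03.03 not covered. → 6%.
Line D: textile-upper → 12.02; rope-soled → 12.02.02; sports → 12.02.02.03. Scheduled 28%. Yelstadt agreement on 12.01.02: 12.02.02.03 not covered. → 28%.
Sum: 2% + 32% + 6% + 28% = 68%.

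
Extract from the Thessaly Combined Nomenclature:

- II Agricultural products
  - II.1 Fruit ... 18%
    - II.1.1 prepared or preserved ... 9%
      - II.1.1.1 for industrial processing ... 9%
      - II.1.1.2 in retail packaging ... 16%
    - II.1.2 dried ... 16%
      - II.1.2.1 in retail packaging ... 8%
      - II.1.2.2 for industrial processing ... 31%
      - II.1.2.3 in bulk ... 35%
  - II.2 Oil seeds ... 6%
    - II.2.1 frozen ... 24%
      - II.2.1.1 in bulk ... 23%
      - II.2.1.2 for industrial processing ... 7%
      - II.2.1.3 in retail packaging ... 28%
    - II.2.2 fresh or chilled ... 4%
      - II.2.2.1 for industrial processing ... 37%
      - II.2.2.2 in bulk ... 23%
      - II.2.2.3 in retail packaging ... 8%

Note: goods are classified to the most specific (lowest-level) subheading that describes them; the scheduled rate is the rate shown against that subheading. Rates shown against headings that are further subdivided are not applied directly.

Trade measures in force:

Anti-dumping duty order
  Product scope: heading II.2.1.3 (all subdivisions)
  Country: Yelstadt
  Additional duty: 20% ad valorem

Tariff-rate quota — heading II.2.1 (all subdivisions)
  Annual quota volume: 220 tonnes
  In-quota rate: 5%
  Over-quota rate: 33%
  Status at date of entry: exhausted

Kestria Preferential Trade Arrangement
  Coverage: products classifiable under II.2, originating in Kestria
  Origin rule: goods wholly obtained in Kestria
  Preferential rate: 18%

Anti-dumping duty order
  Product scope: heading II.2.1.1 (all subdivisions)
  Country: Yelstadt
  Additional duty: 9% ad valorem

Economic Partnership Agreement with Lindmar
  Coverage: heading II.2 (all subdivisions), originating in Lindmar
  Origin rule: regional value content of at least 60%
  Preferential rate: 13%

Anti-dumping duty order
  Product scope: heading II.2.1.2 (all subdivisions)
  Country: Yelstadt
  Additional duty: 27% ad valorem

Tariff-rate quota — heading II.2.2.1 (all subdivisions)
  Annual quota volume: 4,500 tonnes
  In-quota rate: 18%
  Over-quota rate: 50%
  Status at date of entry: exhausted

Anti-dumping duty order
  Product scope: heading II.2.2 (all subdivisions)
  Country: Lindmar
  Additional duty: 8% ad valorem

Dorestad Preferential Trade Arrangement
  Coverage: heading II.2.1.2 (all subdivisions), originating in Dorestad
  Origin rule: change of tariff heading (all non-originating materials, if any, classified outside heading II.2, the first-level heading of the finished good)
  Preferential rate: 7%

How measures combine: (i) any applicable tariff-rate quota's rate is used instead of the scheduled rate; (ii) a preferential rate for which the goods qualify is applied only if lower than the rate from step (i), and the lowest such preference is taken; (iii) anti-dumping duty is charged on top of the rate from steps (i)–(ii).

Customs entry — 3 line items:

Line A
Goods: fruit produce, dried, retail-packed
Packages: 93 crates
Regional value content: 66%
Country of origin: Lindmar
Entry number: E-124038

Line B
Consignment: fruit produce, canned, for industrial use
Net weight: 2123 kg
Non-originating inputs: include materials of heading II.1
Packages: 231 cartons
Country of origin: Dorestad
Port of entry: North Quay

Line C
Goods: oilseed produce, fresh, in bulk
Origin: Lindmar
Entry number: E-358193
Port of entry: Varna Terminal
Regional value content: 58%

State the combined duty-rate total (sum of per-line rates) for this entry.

48%

Line A: fruit → II.1; dried → II.1.2; retail-packed → II.1.2.1. Scheduled 8%. Lindmar agreement on II.2: II.1.2.1 not covered. → 8%.
Line B: fruit → II.1; canned → II.1.1; for industrial use → II.1.1.1. Scheduled 9%. Dorestad agreement on II.2.1.2: II.1.1.1 not covered. → 9%.
Line C: oilseed → II.2; fresh → II.2.2; in bulk → II.2.2.2. Scheduled 23%. Lindmar agreement on II.2: RVC < 60%; anti-dumping (Lindmar, II.2.2): +8%; total 23% + 8% = 31%. → 31%.
Sum: 8% + 9% + 31% = 48%.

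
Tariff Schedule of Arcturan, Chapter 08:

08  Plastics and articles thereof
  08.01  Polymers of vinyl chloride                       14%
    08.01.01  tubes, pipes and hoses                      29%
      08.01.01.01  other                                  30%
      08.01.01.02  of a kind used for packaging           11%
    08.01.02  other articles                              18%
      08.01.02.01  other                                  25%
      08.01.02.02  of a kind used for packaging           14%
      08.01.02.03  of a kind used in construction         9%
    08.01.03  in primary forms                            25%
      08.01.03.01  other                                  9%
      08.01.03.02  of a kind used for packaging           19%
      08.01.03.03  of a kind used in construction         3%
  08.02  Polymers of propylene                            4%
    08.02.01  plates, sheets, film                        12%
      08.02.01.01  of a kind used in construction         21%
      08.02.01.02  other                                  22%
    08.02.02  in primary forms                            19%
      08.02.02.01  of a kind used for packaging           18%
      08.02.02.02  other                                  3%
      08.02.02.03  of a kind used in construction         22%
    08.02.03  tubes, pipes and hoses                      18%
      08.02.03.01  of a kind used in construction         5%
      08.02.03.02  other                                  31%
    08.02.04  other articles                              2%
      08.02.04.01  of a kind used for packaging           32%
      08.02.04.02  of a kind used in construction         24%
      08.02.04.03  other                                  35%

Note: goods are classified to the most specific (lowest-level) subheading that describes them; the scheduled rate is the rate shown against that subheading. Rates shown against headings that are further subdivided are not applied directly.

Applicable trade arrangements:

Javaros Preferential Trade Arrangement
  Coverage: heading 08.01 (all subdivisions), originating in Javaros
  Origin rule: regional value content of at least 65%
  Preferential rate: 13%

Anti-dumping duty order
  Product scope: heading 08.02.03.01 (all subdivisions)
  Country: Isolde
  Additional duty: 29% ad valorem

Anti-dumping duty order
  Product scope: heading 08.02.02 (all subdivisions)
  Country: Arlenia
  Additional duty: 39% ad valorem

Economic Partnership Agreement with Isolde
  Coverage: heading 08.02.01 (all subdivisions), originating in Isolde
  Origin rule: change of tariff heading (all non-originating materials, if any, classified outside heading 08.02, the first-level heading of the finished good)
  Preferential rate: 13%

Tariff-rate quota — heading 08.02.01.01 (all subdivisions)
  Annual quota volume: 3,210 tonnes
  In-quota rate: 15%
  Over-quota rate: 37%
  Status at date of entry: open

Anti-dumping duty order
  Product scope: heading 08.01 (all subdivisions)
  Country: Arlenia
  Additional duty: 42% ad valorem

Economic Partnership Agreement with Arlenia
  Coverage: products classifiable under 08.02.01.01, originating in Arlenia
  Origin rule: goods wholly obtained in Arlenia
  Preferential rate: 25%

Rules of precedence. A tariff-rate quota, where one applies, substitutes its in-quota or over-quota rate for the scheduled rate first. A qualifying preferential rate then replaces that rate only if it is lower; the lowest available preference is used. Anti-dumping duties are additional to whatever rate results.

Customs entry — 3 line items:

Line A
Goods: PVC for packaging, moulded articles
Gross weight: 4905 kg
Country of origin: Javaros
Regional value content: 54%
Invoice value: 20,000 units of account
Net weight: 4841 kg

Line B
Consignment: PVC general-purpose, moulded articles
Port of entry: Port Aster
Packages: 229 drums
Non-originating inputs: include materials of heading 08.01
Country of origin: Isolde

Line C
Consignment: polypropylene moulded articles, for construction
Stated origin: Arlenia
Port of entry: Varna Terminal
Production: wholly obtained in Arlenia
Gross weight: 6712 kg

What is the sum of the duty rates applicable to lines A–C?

63%

Line A: PVC → 08.01; moulded articles → 08.01.02; for packaging → 08.01.02.02. Scheduled 14%. Javaros agreement on 08.01: RVC < 65%. → 14%.
Line B: PVC → 08.01; moulded articles → 08.01.02; general-purpose → 08.01.02.01. Scheduled 25%. Isolde agreement on 08.02.01: 08.01.02.01 not covered. → 25%.
Line C: polypropylene → 08.02; moulded articles → 08.02.04; for construction → 08.02.04.02. Scheduled 24%. Arlenia agreement on 08.02.01.01: 08.02.04.02 not covered. → 24%.
Sum: 14% + 25% + 24% = 63%.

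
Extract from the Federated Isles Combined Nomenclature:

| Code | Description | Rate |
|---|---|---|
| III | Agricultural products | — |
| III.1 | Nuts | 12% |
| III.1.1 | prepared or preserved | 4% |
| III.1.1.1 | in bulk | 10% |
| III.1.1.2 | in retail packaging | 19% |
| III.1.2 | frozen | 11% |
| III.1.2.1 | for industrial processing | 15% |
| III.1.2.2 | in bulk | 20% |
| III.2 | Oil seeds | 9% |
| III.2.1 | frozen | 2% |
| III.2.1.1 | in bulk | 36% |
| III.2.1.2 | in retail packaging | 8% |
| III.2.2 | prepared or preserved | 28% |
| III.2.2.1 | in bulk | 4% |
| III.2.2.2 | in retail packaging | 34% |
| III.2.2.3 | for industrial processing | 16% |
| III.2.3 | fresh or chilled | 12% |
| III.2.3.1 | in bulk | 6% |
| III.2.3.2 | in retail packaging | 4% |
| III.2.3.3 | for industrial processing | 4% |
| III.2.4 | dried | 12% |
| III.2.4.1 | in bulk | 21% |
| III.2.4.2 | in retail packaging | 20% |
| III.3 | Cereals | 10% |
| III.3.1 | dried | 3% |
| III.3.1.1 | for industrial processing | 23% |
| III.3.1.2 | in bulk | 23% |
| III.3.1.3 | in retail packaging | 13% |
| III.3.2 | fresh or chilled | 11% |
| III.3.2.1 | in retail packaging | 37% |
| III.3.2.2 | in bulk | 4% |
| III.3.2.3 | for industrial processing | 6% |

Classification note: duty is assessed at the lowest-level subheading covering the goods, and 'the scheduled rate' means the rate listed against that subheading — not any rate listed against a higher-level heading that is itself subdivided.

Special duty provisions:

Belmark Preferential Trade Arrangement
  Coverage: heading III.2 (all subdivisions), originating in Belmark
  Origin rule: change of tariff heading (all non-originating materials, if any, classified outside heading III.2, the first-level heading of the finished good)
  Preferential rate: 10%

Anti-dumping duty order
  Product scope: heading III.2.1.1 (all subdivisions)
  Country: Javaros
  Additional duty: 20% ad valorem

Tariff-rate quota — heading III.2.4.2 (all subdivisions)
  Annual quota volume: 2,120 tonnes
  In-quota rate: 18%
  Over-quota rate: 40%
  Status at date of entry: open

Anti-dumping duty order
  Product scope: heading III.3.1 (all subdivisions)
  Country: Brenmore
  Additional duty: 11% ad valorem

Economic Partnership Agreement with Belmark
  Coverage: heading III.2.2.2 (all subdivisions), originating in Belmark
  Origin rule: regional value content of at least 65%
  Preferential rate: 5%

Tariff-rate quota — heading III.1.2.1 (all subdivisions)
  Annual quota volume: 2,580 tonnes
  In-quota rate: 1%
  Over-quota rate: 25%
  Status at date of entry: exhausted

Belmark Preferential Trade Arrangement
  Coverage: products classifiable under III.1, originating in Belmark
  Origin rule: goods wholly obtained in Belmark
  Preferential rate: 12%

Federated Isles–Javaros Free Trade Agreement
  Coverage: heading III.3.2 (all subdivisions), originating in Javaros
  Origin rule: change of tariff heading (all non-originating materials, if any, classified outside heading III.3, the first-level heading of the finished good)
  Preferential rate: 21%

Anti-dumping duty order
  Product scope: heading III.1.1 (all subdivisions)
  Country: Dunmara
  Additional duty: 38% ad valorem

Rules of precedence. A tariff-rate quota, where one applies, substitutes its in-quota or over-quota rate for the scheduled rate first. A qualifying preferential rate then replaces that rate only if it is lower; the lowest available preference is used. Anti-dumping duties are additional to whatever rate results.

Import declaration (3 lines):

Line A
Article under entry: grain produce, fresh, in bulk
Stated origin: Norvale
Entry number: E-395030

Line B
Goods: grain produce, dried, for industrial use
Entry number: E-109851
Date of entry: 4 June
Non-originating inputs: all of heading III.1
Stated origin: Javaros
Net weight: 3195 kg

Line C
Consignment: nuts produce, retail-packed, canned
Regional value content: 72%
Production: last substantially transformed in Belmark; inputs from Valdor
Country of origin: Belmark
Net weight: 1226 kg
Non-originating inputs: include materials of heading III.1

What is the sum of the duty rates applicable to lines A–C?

46%

Line A: grain → III.3; fresh → III.3.2; in bulk → III.3.2.2. Scheduled 4%. No special measure applies. → 4%.
Line B: grain → III.3; dried → III.3.1; for industrial use → III.3.1.1. Scheduled 23%. Javaros agreement on III.3.2: III.3.1.1 not covered. → 23%.
Line C: nuts → III.1; canned → III.1.1; retail-packed → III.1.1.2. Scheduled 19%. Belmark agreement on III.2: III.1.1.2 not covered; Belmark agreement on III.2.2.2: III.1.1.2 not covered; Belmark agreement on III.1: not wholly obtained. → 19%.
Sum: 4% + 23% + 19% = 46%.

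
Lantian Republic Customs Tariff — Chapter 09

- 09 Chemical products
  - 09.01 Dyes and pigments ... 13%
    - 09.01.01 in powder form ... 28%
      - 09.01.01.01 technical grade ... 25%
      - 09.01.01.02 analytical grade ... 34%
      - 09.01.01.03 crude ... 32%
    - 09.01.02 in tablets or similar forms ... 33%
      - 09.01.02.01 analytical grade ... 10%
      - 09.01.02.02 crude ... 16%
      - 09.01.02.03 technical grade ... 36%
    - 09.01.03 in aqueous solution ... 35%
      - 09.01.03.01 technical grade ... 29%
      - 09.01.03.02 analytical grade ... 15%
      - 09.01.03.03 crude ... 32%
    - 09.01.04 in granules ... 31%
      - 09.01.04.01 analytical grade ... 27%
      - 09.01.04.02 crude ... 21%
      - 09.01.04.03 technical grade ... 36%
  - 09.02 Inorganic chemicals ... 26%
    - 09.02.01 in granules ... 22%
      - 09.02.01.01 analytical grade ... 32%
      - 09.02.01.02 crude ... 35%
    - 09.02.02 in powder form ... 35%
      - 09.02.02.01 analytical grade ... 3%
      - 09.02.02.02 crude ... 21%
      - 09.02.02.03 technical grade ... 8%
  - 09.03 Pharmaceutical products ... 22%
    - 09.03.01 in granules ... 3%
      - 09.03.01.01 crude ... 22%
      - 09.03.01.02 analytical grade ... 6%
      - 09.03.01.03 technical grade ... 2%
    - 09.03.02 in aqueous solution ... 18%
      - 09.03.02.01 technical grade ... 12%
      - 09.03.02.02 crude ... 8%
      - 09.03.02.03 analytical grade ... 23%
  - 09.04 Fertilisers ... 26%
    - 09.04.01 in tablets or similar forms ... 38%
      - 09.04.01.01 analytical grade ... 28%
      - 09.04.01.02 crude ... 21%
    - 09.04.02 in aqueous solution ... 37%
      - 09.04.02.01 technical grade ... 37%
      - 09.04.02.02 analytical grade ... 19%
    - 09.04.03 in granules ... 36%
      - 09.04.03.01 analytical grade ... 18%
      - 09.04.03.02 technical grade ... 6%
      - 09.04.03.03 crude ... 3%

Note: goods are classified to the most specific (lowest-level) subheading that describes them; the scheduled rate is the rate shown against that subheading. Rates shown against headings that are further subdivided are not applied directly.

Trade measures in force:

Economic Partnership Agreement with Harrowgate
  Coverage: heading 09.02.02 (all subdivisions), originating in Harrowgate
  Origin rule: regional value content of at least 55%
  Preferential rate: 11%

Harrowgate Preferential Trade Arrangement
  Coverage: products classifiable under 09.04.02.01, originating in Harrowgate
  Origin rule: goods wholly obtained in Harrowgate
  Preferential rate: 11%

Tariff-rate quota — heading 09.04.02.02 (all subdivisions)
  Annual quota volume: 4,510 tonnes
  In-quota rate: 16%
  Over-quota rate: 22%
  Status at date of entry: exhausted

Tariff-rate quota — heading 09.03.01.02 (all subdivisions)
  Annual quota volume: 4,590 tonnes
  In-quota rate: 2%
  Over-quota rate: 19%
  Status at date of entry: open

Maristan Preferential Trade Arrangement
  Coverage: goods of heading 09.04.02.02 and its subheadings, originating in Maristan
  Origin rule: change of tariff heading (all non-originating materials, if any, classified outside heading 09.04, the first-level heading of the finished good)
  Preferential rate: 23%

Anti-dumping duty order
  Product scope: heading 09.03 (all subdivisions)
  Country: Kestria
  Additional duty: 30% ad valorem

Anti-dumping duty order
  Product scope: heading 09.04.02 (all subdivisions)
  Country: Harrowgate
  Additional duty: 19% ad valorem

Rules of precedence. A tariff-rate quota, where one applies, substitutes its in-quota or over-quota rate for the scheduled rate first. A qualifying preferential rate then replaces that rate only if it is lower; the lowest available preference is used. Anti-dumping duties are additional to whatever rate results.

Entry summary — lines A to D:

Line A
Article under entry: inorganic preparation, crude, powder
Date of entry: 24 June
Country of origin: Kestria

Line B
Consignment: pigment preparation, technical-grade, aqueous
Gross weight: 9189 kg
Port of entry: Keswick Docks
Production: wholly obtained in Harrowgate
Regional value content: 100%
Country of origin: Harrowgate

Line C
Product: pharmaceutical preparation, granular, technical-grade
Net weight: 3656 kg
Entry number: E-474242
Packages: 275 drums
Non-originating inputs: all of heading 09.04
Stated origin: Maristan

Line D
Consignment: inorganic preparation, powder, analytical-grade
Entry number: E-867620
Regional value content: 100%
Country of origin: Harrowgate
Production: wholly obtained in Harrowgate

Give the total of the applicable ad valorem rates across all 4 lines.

55%

Line A: inorganic → 09.02; powder → 09.02.02; crude → 09.02.02.02. Scheduled 21%. No special measure applies. → 21%.
Line B: pigment → 09.01; aqueous → 09.01.03; technical-grade → 09.01.03.01. Scheduled 29%. Harrowgate agreement on 09.02.02: 09.01.03.01 not covered; Harrowgate agreement on 09.04.02.01: 09.01.03.01 not covered. → 29%.
Line C: pharmaceutical → 09.03; granular → 09.03.01; technical-grade → 09.03.01.03. Scheduled 2%. Maristan agreement on 09.04.02.02: 09.03.01.03 not covered. → 2%.
Line D: inorganic → 09.02; powder → 09.02.02; analytical-grade → 09.02.02.01. Scheduled 3%. Harrowgate agreement on 09.02.02: RVC ≥ 55% → 11% available; Harrowgate agreement on 09.04.02.01: 09.02.02.01 not covered; preference 11% not lower than 3% → no reduction. → 3%.
Sum: 21% + 29% + 2% + 3% = 55%.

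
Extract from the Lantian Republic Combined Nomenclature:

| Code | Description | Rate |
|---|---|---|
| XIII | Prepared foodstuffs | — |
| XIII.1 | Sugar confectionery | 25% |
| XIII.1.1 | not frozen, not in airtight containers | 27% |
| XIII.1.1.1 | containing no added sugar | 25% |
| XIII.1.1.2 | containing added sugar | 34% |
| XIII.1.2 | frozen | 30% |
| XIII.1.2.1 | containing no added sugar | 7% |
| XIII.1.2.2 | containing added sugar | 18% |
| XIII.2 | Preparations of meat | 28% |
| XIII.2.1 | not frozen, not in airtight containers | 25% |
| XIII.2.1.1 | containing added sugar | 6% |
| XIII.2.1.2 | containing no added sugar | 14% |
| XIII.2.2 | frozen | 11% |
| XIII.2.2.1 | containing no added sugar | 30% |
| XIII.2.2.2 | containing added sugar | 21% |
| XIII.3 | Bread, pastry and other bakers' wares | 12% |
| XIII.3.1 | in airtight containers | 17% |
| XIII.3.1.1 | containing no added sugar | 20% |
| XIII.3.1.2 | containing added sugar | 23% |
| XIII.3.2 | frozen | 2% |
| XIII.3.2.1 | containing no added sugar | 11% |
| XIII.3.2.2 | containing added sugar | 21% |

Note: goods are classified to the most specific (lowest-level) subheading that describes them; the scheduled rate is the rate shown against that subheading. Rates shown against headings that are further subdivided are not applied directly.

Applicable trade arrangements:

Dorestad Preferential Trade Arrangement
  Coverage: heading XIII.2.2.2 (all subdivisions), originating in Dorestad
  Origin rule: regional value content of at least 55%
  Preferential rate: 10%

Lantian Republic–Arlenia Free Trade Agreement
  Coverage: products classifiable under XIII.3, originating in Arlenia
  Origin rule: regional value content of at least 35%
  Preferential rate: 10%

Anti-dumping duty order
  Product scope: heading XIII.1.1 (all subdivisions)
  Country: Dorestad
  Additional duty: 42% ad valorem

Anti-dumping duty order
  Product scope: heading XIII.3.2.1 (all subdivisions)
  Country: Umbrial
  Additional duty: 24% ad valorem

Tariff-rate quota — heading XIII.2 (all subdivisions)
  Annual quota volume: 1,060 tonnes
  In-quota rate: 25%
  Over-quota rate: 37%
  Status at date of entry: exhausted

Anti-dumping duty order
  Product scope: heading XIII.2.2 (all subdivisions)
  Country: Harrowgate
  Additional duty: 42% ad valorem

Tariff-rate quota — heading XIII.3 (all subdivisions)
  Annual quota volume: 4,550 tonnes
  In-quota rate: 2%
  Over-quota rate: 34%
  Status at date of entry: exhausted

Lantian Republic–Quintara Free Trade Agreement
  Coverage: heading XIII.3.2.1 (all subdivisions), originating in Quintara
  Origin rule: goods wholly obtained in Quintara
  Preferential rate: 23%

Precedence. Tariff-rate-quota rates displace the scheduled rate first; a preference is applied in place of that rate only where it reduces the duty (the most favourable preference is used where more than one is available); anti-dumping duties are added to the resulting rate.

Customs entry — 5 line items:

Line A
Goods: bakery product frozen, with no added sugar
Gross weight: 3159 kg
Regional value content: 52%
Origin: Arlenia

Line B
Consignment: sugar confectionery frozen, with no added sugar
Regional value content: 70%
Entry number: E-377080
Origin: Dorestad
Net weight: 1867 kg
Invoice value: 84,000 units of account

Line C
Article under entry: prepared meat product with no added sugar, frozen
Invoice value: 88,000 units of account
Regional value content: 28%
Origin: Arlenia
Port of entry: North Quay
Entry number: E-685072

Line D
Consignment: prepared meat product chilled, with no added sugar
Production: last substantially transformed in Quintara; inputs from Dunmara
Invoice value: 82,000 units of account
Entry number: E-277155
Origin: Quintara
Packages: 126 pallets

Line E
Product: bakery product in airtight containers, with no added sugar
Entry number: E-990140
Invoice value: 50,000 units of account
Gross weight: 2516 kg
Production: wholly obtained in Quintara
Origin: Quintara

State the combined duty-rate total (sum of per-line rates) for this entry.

Line A: bakery product → XIII.3; frozen → XIII.3.2; with no added sugar → XIII.3.2.1. Scheduled 11%. quota on XIII.3 exhausted → over-quota 34%; Arlenia agreement on XIII.3: RVC ≥ 35% → 10% available; preferential 10%. → 10%.
Line B: sugar confectionery → XIII.1; frozen → XIII.1.2; with no added sugar → XIII.1.2.1. Scheduled 7%. Dorestad agreement on XIII.2.2.2: XIII.1.2.1 not covered. → 7%.
Line C: prepared meat product → XIII.2; frozen → XIII.2.2; with no added sugar → XIII.2.2.1. Scheduled 30%. quota on XIII.2 exhausted → over-quota 37%; Arlenia agreement on XIII.3: XIII.2.2.1 not covered. → 37%.
Line D: prepared meat product → XIII.2; chilled → XIII.2.1; with no added sugar → XIII.2.1.2. Scheduled 14%. quota on XIII.2 exhausted → over-quota 37%; Quintara agreement on XIII.3.2.1: XIII.2.1.2 not covered. → 37%.
Line E: bakery product → XIII.3; in airtight containers → XIII.3.1; with no added sugar → XIII.3.1.1. Scheduled 20%. quota on XIII.3 exhausted → over-quota 34%; Quintara agreement on XIII.3.2.1: XIII.3.1.1 not covered. → 34%.
Sum: 10% + 7% + 37% + 37% + 34% = 125%.

125%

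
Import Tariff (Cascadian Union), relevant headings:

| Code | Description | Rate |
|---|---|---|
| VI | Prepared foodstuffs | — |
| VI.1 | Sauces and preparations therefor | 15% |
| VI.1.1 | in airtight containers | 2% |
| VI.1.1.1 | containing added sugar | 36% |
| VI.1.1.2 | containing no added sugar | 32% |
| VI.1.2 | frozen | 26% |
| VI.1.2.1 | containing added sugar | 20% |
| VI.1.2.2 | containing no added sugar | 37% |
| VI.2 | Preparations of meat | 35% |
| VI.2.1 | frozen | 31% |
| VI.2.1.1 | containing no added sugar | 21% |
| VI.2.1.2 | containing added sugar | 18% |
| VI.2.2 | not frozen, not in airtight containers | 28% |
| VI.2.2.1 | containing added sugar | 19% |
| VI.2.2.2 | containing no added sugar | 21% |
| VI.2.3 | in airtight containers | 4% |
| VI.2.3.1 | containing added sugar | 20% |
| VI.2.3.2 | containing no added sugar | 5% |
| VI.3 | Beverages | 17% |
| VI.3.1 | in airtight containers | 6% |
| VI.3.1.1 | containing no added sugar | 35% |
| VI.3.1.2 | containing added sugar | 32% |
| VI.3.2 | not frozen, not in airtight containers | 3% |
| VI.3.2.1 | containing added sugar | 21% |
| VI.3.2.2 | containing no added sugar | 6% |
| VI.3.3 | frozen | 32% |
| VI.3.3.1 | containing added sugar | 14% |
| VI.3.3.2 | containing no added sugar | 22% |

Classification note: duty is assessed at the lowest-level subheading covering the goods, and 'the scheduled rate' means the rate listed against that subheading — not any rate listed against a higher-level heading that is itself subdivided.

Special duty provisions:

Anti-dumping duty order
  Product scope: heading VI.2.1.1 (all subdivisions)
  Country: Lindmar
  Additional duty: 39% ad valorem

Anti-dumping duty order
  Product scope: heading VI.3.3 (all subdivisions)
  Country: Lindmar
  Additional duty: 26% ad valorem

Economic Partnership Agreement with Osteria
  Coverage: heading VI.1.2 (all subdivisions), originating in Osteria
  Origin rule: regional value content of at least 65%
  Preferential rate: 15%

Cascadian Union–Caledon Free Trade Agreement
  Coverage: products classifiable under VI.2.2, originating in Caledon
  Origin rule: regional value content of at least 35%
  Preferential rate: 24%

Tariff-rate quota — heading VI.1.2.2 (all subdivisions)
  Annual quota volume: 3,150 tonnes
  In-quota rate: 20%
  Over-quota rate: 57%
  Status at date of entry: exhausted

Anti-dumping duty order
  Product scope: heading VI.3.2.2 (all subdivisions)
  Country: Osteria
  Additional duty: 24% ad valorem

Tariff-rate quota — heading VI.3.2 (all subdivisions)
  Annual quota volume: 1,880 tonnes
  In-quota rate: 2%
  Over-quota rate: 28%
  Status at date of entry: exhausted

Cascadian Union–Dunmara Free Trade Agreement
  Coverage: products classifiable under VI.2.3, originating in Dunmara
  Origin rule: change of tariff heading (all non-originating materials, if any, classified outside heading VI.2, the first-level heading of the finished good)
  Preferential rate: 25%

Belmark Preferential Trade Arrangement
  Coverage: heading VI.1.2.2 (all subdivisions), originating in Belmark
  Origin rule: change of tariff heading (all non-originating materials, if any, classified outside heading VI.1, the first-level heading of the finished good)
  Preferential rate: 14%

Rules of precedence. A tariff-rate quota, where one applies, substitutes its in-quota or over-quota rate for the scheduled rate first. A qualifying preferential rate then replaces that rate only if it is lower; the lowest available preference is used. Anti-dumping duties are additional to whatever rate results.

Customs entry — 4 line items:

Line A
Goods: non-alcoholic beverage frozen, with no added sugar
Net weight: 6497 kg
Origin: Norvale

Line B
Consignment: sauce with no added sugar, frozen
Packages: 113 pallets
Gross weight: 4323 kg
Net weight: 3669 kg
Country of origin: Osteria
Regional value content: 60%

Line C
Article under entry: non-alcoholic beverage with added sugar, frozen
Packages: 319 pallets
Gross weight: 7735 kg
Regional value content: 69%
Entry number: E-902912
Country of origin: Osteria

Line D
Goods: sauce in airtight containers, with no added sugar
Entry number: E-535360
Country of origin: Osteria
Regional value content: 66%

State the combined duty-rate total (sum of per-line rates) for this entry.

Line A: non-alcoholic beverage → VI.3; frozen → VI.3.3; with no added sugar → VI.3.3.2. Scheduled 22%. No special measure applies. → 22%.
Line B: sauce → VI.1; frozen → VI.1.2; with no added sugar → VI.1.2.2. Scheduled 37%. quota on VI.1.2.2 exhausted → over-quota 57%; Osteria agreement on VI.1.2: RVC < 65%. → 57%.
Line C: non-alcoholic beverage → VI.3; frozen → VI.3.3; with added sugar → VI.3.3.1. Scheduled 14%. Osteria agreement on VI.1.2: VI.3.3.1 not covered. → 14%.
Line D: sauce → VI.1; in airtight containers → VI.1.1; with no added sugar → VI.1.1.2. Scheduled 32%. Osteria agreement on VI.1.2: VI.1.1.2 not covered. → 32%.
Sum: 22% + 57% + 14% + 32% = 125%.

125%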